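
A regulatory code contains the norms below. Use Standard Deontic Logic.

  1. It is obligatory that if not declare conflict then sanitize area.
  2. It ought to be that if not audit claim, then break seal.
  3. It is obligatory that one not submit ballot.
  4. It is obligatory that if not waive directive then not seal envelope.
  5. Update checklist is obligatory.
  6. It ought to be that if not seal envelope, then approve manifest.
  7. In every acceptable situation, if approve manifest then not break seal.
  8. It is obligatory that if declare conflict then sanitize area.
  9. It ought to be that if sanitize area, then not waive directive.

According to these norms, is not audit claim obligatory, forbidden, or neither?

By case analysis on ¬declare_conflict: premise 1 gives O(¬declare_conflict → sanitize_area) and premise 8 gives O(declare_conflict → sanitize_area), so O(sanitize_area) either way.
With premise 9, O(sanitize_area → ¬waive_directive), the K-axiom yields O(¬waive_directive).
Premise 4 is O(¬waive_directive → ¬seal_envelope); since O(¬waive_directive), deontic closure gives O(¬seal_envelope).
Applying K to premise 6 (O(¬seal_envelope → approve_manifest)) and O(¬seal_envelope) yields O(approve_manifest).
Premise 7 is O(approve_manifest → ¬break_seal); since O(approve_manifest), deontic closure gives O(¬break_seal).
Premise 2 is O(¬audit_claim → break_seal); contrapositively O(¬break_seal → audit_claim). Since O(¬break_seal) holds, K gives O(audit_claim).
Premises 3, 5 do not contribute to this derivation.
Thus O(audit_claim), which is F(¬audit_claim): ¬audit_claim is forbidden.

Forbidden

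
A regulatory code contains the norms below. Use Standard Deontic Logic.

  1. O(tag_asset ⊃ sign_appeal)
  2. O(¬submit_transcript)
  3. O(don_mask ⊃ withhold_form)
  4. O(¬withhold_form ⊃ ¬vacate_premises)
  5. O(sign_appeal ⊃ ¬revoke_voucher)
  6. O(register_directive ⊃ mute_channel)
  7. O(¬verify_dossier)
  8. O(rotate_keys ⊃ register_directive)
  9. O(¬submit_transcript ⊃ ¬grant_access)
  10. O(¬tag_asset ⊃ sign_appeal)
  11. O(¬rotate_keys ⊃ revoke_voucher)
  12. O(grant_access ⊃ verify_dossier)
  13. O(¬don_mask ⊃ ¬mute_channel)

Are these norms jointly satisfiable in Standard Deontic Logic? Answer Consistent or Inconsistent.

Consistent

Premise 12 is O(grant_access ⊃ verify_dossier), but O(grant_access) is not derivable from the premises, so it does not yield O(verify_dossier).
So O(verify_dossier) is not derivable, and the apparent clash with O(¬verify_dossier) does not arise.
A world satisfying every obligation exists (e.g. don_mask=true, grant_access=false, mute_channel=true, register_directive=true, revoke_voucher=false, rotate_keys=true, sign_appeal=true, submit_transcript=false, tag_asset=false, vacate_premises=false, verify_dossier=false, withhold_form=true); no atom is both obligatory and forbidden, so the set is consistent.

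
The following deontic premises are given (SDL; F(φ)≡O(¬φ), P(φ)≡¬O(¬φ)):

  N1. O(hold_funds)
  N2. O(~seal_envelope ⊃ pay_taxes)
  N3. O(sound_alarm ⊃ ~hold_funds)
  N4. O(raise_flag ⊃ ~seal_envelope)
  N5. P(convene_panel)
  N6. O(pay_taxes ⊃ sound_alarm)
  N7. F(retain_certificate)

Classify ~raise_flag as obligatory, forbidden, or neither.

Premise 1 states O(hold_funds) outright.
Premise 3 is O(sound_alarm ⊃ ~hold_funds); contrapositively O(hold_funds ⊃ ~sound_alarm). Since O(hold_funds) holds, K gives O(~sound_alarm).
Premise 6 is O(pay_taxes ⊃ sound_alarm); contrapositively O(~sound_alarm ⊃ ~pay_taxes). Since O(~sound_alarm) holds, K gives O(~pay_taxes).
Premise 2 is O(~seal_envelope ⊃ pay_taxes); contrapositively O(~pay_taxes ⊃ seal_envelope). Since O(~pay_taxes) holds, K gives O(seal_envelope).
Premise 4, O(raise_flag ⊃ ~seal_envelope), contraposes to O(seal_envelope ⊃ ~raise_flag); with O(seal_envelope) we get O(~raise_flag).
Premises 5, 7 do not contribute to this derivation.
Hence ~raise_flag is obligatory.

Obligatory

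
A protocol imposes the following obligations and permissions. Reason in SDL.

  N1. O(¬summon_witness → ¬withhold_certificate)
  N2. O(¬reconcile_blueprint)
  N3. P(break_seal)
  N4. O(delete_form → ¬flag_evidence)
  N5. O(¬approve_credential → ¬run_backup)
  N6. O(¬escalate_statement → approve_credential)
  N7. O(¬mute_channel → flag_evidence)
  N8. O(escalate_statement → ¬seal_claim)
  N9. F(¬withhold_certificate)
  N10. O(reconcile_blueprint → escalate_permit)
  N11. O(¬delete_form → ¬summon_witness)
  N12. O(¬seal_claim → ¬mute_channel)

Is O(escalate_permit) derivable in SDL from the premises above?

No

Premise 10 is O(reconcile_blueprint → escalate_permit), but O(reconcile_blueprint) is not derivable from the premises, so it does not yield O(escalate_permit).
No other premise forces O(escalate_permit). An ideal world satisfying every premise can still have escalate_permit false, so O(escalate_permit) is not derivable.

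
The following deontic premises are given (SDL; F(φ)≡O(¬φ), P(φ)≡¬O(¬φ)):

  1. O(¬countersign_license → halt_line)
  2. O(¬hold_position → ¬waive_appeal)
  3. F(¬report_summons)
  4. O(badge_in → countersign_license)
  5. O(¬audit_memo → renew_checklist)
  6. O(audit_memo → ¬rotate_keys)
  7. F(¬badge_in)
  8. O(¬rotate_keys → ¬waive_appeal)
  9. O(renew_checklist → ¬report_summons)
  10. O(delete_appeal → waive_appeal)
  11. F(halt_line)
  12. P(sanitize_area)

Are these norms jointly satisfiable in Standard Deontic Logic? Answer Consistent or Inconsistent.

Consistent

Premise 1 is O(¬countersign_license → halt_line), but O(¬countersign_license) is not derivable from the premises, so it does not yield O(halt_line).
So O(halt_line) is not derivable, and the apparent clash with O(¬halt_line) does not arise.
A world satisfying every obligation exists (e.g. audit_memo=true, badge_in=true, countersign_license=true, delete_appeal=false, halt_line=false, hold_position=false, renew_checklist=false, report_summons=true, rotate_keys=false, sanitize_area=false, waive_appeal=false); no atom is both obligatory and forbidden, so the set is consistent.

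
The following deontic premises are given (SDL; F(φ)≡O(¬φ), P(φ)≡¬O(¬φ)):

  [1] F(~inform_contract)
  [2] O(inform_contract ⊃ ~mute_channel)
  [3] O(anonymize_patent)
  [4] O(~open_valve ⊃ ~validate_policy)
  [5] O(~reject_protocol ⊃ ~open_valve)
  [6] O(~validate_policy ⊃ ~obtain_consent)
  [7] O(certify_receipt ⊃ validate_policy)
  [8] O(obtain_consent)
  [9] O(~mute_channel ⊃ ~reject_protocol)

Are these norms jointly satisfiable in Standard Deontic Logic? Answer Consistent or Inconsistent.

Premise 8 gives O(obtain_consent).
The contrapositive of premise 6 (O(~validate_policy ⊃ ~obtain_consent)) is O(obtain_consent ⊃ validate_policy), and O(obtain_consent) is already established, so O(validate_policy).
The contrapositive of premise 4 (O(~open_valve ⊃ ~validate_policy)) is O(validate_policy ⊃ open_valve), and O(validate_policy) is already established, so O(open_valve).
Premise 5, O(~reject_protocol ⊃ ~open_valve), contraposes to O(open_valve ⊃ reject_protocol); with O(open_valve) we get O(reject_protocol).
Premise 9 is O(~mute_channel ⊃ ~reject_protocol); contrapositively O(reject_protocol ⊃ mute_channel). Since O(reject_protocol) holds, K gives O(mute_channel).
The contrapositive of premise 2 (O(inform_contract ⊃ ~mute_channel)) is O(mute_channel ⊃ ~inform_contract), and O(mute_channel) is already established, so O(~inform_contract).
But premise 1, F(~inform_contract), means O(inform_contract).
We now have both O(~inform_contract) and O(inform_contract) — inform_contract is simultaneously obligatory and forbidden, violating the D-axiom.

Inconsistent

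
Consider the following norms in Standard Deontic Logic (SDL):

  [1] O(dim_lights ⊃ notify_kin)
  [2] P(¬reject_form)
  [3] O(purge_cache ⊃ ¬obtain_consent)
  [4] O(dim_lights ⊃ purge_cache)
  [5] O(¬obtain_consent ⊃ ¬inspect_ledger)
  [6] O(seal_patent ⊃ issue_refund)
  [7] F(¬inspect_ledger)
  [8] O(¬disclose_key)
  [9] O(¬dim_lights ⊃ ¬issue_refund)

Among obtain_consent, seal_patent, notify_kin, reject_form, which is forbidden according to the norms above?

Premise 7, F(¬inspect_ledger), is equivalent to O(inspect_ledger).
Premise 5 is O(¬obtain_consent ⊃ ¬inspect_ledger); contrapositively O(inspect_ledger ⊃ obtain_consent). Since O(inspect_ledger) holds, K gives O(obtain_consent).
Premise 3 is O(purge_cache ⊃ ¬obtain_consent); contrapositively O(obtain_consent ⊃ ¬purge_cache). Since O(obtain_consent) holds, K gives O(¬purge_cache).
Premise 4 is O(dim_lights ⊃ purge_cache); contrapositively O(¬purge_cache ⊃ ¬dim_lights). Since O(¬purge_cache) holds, K gives O(¬dim_lights).
From O(¬dim_lights) and premise 9, O(¬dim_lights ⊃ ¬issue_refund), we obtain O(¬issue_refund).
Premise 6 is O(seal_patent ⊃ issue_refund); contrapositively O(¬issue_refund ⊃ ¬seal_patent). Since O(¬issue_refund) holds, K gives O(¬seal_patent).
So O(¬seal_patent) holds, i.e. seal_patent is forbidden. None of the other listed options is forbidden under the premises.

seal_patent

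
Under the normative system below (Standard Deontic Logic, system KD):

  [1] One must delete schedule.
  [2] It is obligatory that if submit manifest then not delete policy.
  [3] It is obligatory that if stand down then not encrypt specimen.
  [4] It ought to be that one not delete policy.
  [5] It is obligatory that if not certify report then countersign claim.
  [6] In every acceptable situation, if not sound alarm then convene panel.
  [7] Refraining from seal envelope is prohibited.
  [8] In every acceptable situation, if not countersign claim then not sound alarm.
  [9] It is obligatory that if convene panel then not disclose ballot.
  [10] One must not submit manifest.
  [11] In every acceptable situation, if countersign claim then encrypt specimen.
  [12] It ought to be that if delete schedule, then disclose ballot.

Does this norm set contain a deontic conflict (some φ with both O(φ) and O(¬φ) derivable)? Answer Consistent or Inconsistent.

Consistent

Premise 2 is O(submit_manifest → ¬delete_policy); even if O(¬delete_policy) held, inferring O(submit_manifest) would be affirming the consequent — invalid.
So O(submit_manifest) is not derivable, and the apparent clash with O(¬submit_manifest) does not arise.
A world satisfying every obligation exists (e.g. certify_report=false, convene_panel=false, countersign_claim=true, delete_policy=false, delete_schedule=true, disclose_ballot=true, encrypt_specimen=true, seal_envelope=true, sound_alarm=true, stand_down=false, submit_manifest=false); no atom is both obligatory and forbidden, so the set is consistent.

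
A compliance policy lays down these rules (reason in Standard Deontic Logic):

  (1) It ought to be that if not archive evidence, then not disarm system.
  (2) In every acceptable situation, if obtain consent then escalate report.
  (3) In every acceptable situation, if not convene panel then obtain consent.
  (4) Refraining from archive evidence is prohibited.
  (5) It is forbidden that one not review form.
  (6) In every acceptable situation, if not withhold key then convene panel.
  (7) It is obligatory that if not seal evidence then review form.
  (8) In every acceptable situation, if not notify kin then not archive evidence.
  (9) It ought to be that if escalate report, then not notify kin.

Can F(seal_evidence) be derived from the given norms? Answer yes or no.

No

Premise 7 is O(¬seal_evidence → review_form); even if O(review_form) held, inferring O(¬seal_evidence) would be affirming the consequent — invalid.
No other premise forces O(¬seal_evidence). An ideal world satisfying every premise can still have seal_evidence true, so F(seal_evidence) is not derivable.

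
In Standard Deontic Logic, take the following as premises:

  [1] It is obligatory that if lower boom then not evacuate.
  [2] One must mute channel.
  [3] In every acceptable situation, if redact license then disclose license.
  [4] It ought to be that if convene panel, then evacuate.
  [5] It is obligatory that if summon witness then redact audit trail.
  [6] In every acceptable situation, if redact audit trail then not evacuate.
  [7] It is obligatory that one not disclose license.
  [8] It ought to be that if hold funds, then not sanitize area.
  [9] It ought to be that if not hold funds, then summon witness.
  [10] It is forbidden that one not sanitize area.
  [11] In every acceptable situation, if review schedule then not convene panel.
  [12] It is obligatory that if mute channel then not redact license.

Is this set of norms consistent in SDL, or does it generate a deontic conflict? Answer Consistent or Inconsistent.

Consistent

Premise 3 is O(redact_license → disclose_license), but O(redact_license) is not derivable from the premises, so it does not yield O(disclose_license).
So O(disclose_license) is not derivable, and the apparent clash with O(¬disclose_license) does not arise.
A world satisfying every obligation exists (e.g. convene_panel=false, disclose_license=false, evacuate=false, hold_funds=false, lower_boom=false, mute_channel=true, redact_audit_trail=true, redact_license=false, review_schedule=false, sanitize_area=true, summon_witness=true); no atom is both obligatory and forbidden, so the set is consistent.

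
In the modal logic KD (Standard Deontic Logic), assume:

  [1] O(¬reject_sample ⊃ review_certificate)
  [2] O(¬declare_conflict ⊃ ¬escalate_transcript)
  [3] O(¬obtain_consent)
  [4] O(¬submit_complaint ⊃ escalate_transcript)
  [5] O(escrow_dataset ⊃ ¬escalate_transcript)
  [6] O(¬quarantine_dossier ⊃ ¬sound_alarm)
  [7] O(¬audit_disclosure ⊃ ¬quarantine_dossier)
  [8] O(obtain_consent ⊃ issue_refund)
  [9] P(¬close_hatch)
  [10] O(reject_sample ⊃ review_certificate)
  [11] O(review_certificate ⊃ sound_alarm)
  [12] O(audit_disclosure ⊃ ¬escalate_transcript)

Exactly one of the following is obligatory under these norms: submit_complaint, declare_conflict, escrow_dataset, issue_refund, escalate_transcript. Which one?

submit_complaint

Premises 10 and 1 are O(reject_sample ⊃ review_certificate) and O(¬reject_sample ⊃ review_certificate); every ideal world satisfies reject_sample or ¬reject_sample, so in either case review_certificate holds — hence O(review_certificate).
Applying K to premise 11 (O(review_certificate ⊃ sound_alarm)) and O(review_certificate) yields O(sound_alarm).
Premise 6 is O(¬quarantine_dossier ⊃ ¬sound_alarm); contrapositively O(sound_alarm ⊃ quarantine_dossier). Since O(sound_alarm) holds, K gives O(quarantine_dossier).
The contrapositive of premise 7 (O(¬audit_disclosure ⊃ ¬quarantine_dossier)) is O(quarantine_dossier ⊃ audit_disclosure), and O(quarantine_dossier) is already established, so O(audit_disclosure).
Premise 12 is O(audit_disclosure ⊃ ¬escalate_transcript); since O(audit_disclosure), deontic closure gives O(¬escalate_transcript).
Premise 4 is O(¬submit_complaint ⊃ escalate_transcript); contrapositively O(¬escalate_transcript ⊃ submit_complaint). Since O(¬escalate_transcript) holds, K gives O(submit_complaint).
So O(submit_complaint) holds — submit_complaint is obligatory. None of the other listed options is made obligatory by any chain of premises.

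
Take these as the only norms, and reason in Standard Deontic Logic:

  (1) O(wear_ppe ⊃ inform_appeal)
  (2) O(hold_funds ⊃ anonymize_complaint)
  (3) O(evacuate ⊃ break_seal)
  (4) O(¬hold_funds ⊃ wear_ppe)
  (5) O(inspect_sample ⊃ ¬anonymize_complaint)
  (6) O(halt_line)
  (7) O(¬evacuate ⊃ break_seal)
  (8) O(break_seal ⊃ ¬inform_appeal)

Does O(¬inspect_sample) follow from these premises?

Premises 3 and 7 cover both cases: O(evacuate ⊃ break_seal) and O(¬evacuate ⊃ break_seal). Since evacuate ∨ ¬evacuate is a tautology, O(break_seal) follows.
Premise 8 is O(break_seal ⊃ ¬inform_appeal); since O(break_seal), deontic closure gives O(¬inform_appeal).
The contrapositive of premise 1 (O(wear_ppe ⊃ inform_appeal)) is O(¬inform_appeal ⊃ ¬wear_ppe), and O(¬inform_appeal) is already established, so O(¬wear_ppe).
Premise 4, O(¬hold_funds ⊃ wear_ppe), contraposes to O(¬wear_ppe ⊃ hold_funds); with O(¬wear_ppe) we get O(hold_funds).
Premise 2 is O(hold_funds ⊃ anonymize_complaint); since O(hold_funds), deontic closure gives O(anonymize_complaint).
Premise 5, O(inspect_sample ⊃ ¬anonymize_complaint), contraposes to O(anonymize_complaint ⊃ ¬inspect_sample); with O(anonymize_complaint) we get O(¬inspect_sample).
Premise 6 does not contribute to this derivation.
So O(¬inspect_sample) follows.

Yes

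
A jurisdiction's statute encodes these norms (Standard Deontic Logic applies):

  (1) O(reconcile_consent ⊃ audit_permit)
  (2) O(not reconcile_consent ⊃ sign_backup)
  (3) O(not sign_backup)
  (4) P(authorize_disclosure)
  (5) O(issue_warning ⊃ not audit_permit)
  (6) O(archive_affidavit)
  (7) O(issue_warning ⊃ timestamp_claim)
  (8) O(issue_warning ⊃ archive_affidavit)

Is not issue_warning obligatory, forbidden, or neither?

Obligatory

From premise 3 we have O(not sign_backup).
Premise 2 is O(not reconcile_consent ⊃ sign_backup); contrapositively O(not sign_backup ⊃ reconcile_consent). Since O(not sign_backup) holds, K gives O(reconcile_consent).
Premise 1 is O(reconcile_consent ⊃ audit_permit); since O(reconcile_consent), deontic closure gives O(audit_permit).
Premise 5, O(issue_warning ⊃ not audit_permit), contraposes to O(audit_permit ⊃ not issue_warning); with O(audit_permit) we get O(not issue_warning).
Premises 4, 6, 7, 8 do not contribute to this derivation.
Hence not issue_warning is obligatory.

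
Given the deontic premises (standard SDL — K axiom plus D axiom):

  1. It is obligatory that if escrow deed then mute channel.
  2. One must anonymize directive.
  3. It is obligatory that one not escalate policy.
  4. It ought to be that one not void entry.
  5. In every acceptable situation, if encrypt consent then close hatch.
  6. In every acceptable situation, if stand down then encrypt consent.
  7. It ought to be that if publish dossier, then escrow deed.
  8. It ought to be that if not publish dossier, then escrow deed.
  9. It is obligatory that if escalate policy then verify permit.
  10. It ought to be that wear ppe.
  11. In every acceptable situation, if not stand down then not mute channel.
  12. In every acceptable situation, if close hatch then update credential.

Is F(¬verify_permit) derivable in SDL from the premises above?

No

Premise 9 is O(escalate_policy → verify_permit), but O(escalate_policy) is not derivable from the premises, so it does not yield O(verify_permit).
No other premise forces O(verify_permit). An ideal world satisfying every premise can still have ¬verify_permit true, so F(¬verify_permit) is not derivable.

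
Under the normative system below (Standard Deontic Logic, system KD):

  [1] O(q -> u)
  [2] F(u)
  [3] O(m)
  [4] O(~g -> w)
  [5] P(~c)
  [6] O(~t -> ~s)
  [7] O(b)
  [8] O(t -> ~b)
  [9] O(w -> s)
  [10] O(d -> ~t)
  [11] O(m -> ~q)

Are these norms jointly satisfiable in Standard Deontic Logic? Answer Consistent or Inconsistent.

Premise 1 is O(q -> u), but O(q) is not derivable from the premises, so it does not yield O(u).
So O(u) is not derivable, and the apparent clash with O(~u) does not arise.
A world satisfying every obligation exists (e.g. b=true, c=false, d=false, g=true, m=true, q=false, s=false, t=false, u=false, w=false); no atom is both obligatory and forbidden, so the set is consistent.

Consistent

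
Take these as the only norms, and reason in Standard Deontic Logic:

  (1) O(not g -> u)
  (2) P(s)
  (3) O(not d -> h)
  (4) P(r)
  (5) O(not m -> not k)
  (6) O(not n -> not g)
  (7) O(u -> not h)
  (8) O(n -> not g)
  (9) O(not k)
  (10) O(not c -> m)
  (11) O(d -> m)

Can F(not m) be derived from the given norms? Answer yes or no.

Premises 8 and 6 cover both cases: O(n -> not g) and O(not n -> not g). Since n ∨ not n is a tautology, O(not g) follows.
Premise 1 is O(not g -> u); since O(not g), deontic closure gives O(u).
With premise 7, O(u -> not h), the K-axiom yields O(not h).
Premise 3, O(not d -> h), contraposes to O(not h -> d); with O(not h) we get O(d).
From O(d) and premise 11, O(d -> m), we obtain O(m).
Premises 2, 4, 5, 9, 10 do not contribute to this derivation.
So O(m) holds, i.e. F(not m). The claim follows.

Yes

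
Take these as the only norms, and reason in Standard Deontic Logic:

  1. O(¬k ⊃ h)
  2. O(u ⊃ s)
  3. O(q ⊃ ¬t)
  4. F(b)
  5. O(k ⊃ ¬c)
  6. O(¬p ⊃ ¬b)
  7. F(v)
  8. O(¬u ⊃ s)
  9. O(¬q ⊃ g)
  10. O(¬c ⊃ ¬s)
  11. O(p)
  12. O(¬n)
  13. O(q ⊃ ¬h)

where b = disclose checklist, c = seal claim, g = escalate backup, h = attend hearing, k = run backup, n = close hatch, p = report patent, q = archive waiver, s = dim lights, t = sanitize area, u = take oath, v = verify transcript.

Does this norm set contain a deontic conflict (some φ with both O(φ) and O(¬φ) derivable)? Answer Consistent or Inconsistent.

Premise 6 is O(¬p ⊃ ¬b); even if O(¬b) held, inferring O(¬p) would be affirming the consequent — invalid.
So O(¬p) is not derivable, and the apparent clash with O(p) does not arise.
A world satisfying every obligation exists (e.g. b=false, c=true, g=true, h=true, k=false, n=false, p=true, q=false, s=true, t=false, u=false, v=false); no atom is both obligatory and forbidden, so the set is consistent.

Consistent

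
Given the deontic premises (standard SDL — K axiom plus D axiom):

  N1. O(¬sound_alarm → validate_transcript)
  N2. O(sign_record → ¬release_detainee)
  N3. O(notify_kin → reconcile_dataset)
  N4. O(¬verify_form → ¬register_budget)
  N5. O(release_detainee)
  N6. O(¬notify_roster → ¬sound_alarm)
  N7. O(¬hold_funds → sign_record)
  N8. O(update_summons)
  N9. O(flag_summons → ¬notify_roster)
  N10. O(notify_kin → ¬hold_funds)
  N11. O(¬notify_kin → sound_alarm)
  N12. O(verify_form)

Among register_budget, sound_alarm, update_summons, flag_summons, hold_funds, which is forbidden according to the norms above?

From premise 5 we have O(release_detainee).
The contrapositive of premise 2 (O(sign_record → ¬release_detainee)) is O(release_detainee → ¬sign_record), and O(release_detainee) is already established, so O(¬sign_record).
Premise 7, O(¬hold_funds → sign_record), contraposes to O(¬sign_record → hold_funds); with O(¬sign_record) we get O(hold_funds).
Premise 10, O(notify_kin → ¬hold_funds), contraposes to O(hold_funds → ¬notify_kin); with O(hold_funds) we get O(¬notify_kin).
Premise 11 is O(¬notify_kin → sound_alarm); since O(¬notify_kin), deontic closure gives O(sound_alarm).
Premise 6, O(¬notify_roster → ¬sound_alarm), contraposes to O(sound_alarm → notify_roster); with O(sound_alarm) we get O(notify_roster).
The contrapositive of premise 9 (O(flag_summons → ¬notify_roster)) is O(notify_roster → ¬flag_summons), and O(notify_roster) is already established, so O(¬flag_summons).
So O(¬flag_summons) holds, i.e. flag_summons is forbidden. None of the other listed options is forbidden under the premises.

flag_summons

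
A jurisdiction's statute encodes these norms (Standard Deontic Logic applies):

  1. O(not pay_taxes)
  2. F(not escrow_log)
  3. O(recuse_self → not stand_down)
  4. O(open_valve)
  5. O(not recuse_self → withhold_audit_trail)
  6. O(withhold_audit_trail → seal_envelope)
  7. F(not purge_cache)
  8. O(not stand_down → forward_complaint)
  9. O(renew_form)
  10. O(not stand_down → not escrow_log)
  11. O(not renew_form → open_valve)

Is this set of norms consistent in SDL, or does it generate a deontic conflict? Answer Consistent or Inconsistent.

Premise 11 is O(not renew_form → open_valve); even if O(open_valve) held, inferring O(not renew_form) would be affirming the consequent — invalid.
So O(not renew_form) is not derivable, and the apparent clash with O(renew_form) does not arise.
A world satisfying every obligation exists (e.g. escrow_log=true, forward_complaint=false, open_valve=true, pay_taxes=false, purge_cache=true, recuse_self=false, renew_form=true, seal_envelope=true, stand_down=true, withhold_audit_trail=true); no atom is both obligatory and forbidden, so the set is consistent.

Consistent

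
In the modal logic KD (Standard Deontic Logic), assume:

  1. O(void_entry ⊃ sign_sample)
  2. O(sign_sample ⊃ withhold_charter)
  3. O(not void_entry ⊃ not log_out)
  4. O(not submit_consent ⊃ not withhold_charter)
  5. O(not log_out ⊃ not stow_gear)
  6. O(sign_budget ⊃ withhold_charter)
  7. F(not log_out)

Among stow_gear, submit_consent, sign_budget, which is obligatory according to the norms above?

F(not log_out) at premise 7 means O(log_out).
Premise 3, O(not void_entry ⊃ not log_out), contraposes to O(log_out ⊃ void_entry); with O(log_out) we get O(void_entry).
With premise 1, O(void_entry ⊃ sign_sample), the K-axiom yields O(sign_sample).
Premise 2 is O(sign_sample ⊃ withhold_charter); since O(sign_sample), deontic closure gives O(withhold_charter).
The contrapositive of premise 4 (O(not submit_consent ⊃ not withhold_charter)) is O(withhold_charter ⊃ submit_consent), and O(withhold_charter) is already established, so O(submit_consent).
So O(submit_consent) holds — submit_consent is obligatory. None of the other listed options is made obligatory by any chain of premises.

submit_consent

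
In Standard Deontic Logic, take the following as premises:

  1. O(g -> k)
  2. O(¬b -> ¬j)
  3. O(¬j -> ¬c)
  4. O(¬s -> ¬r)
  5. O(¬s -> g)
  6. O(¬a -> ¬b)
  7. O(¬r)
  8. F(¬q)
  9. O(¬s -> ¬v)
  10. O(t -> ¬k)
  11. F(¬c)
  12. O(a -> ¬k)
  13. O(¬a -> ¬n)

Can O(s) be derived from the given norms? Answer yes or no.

Premise 11, F(¬c), is equivalent to O(c).
The contrapositive of premise 3 (O(¬j -> ¬c)) is O(c -> j), and O(c) is already established, so O(j).
The contrapositive of premise 2 (O(¬b -> ¬j)) is O(j -> b), and O(j) is already established, so O(b).
Premise 6 is O(¬a -> ¬b); contrapositively O(b -> a). Since O(b) holds, K gives O(a).
Premise 12 is O(a -> ¬k); since O(a), deontic closure gives O(¬k).
Premise 1 is O(g -> k); contrapositively O(¬k -> ¬g). Since O(¬k) holds, K gives O(¬g).
The contrapositive of premise 5 (O(¬s -> g)) is O(¬g -> s), and O(¬g) is already established, so O(s).
Premises 4, 7, 8, 9, 10, 13 do not contribute to this derivation.
So O(s) follows.

Yes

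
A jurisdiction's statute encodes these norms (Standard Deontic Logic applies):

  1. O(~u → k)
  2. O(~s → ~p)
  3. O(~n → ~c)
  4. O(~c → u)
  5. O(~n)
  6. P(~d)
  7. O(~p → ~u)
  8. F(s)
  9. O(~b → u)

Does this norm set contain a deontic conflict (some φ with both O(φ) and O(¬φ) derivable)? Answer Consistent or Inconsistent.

Inconsistent

Premise 5 gives O(~n).
With premise 3, O(~n → ~c), the K-axiom yields O(~c).
From O(~c) and premise 4, O(~c → u), we obtain O(u).
Premise 7 is O(~p → ~u); contrapositively O(u → p). Since O(u) holds, K gives O(p).
The contrapositive of premise 2 (O(~s → ~p)) is O(p → s), and O(p) is already established, so O(s).
Yet premise 8 is F(s), i.e. O(~s).
We now have both O(s) and O(~s) — s is simultaneously obligatory and forbidden, violating the D-axiom.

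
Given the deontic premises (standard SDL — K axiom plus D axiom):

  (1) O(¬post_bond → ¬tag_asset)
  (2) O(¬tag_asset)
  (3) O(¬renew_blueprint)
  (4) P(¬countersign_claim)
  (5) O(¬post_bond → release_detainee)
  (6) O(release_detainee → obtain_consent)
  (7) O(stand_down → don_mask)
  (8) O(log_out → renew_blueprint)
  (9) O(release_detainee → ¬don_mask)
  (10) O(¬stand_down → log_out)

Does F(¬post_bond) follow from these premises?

From premise 3 we have O(¬renew_blueprint).
The contrapositive of premise 8 (O(log_out → renew_blueprint)) is O(¬renew_blueprint → ¬log_out), and O(¬renew_blueprint) is already established, so O(¬log_out).
Premise 10, O(¬stand_down → log_out), contraposes to O(¬log_out → stand_down); with O(¬log_out) we get O(stand_down).
Premise 7 is O(stand_down → don_mask); since O(stand_down), deontic closure gives O(don_mask).
The contrapositive of premise 9 (O(release_detainee → ¬don_mask)) is O(don_mask → ¬release_detainee), and O(don_mask) is already established, so O(¬release_detainee).
The contrapositive of premise 5 (O(¬post_bond → release_detainee)) is O(¬release_detainee → post_bond), and O(¬release_detainee) is already established, so O(post_bond).
Premises 1, 2, 4, 6 do not contribute to this derivation.
So O(post_bond) holds, i.e. F(¬post_bond). The claim follows.

Yes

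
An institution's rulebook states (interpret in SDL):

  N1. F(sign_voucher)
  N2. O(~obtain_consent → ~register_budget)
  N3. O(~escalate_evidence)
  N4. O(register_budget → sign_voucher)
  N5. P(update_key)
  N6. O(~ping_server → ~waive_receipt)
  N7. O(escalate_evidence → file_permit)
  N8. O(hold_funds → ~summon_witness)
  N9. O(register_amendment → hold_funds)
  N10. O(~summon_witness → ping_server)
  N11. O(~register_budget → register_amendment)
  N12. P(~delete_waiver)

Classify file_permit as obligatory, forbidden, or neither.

Neither

Premise 7 is O(escalate_evidence → file_permit), but O(escalate_evidence) is not derivable from the premises, so it does not yield O(file_permit).
No premise or chain of K-axiom applications forces O(file_permit), and none forces O(~file_permit). So file_permit is neither obligatory nor forbidden under these norms.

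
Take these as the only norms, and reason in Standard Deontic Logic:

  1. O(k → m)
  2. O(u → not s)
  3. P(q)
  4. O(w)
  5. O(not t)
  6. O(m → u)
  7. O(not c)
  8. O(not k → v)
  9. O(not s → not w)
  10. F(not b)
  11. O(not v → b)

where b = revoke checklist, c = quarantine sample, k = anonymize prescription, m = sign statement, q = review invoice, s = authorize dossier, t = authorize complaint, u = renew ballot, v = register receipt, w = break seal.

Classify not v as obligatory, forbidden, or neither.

Premise 4 gives O(w).
Premise 9 is O(not s → not w); contrapositively O(w → s). Since O(w) holds, K gives O(s).
The contrapositive of premise 2 (O(u → not s)) is O(s → not u), and O(s) is already established, so O(not u).
Premise 6 is O(m → u); contrapositively O(not u → not m). Since O(not u) holds, K gives O(not m).
Premise 1, O(k → m), contraposes to O(not m → not k); with O(not m) we get O(not k).
With premise 8, O(not k → v), the K-axiom yields O(v).
Premises 3, 5, 7, 10, 11 do not contribute to this derivation.
Thus O(v), which is F(not v): not v is forbidden.

Forbidden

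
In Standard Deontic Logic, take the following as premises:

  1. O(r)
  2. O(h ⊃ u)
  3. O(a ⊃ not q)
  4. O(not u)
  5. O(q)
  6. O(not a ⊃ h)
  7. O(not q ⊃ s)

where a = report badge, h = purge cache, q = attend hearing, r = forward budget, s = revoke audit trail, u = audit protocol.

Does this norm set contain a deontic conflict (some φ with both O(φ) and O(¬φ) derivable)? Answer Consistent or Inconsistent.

Premise 5 gives O(q).
The contrapositive of premise 3 (O(a ⊃ not q)) is O(q ⊃ not a), and O(q) is already established, so O(not a).
From O(not a) and premise 6, O(not a ⊃ h), we obtain O(h).
With premise 2, O(h ⊃ u), the K-axiom yields O(u).
However, premise 4 gives O(not u).
We now have both O(u) and O(not u) — u is simultaneously obligatory and forbidden, violating the D-axiom.

Inconsistent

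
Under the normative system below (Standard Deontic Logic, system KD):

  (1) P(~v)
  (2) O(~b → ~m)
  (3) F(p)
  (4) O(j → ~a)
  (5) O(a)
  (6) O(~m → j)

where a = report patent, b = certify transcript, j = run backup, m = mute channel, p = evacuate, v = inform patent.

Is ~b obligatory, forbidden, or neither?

Premise 5 states O(a) outright.
The contrapositive of premise 4 (O(j → ~a)) is O(a → ~j), and O(a) is already established, so O(~j).
Premise 6, O(~m → j), contraposes to O(~j → m); with O(~j) we get O(m).
The contrapositive of premise 2 (O(~b → ~m)) is O(m → b), and O(m) is already established, so O(b).
Premises 1, 3 do not contribute to this derivation.
Thus O(b), which is F(~b): ~b is forbidden.

Forbidden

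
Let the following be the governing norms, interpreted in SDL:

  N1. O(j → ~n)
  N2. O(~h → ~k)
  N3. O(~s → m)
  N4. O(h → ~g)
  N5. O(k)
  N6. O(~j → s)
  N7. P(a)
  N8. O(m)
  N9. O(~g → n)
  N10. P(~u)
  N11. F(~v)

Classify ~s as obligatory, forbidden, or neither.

Premise 5 gives O(k).
Premise 2, O(~h → ~k), contraposes to O(k → h); with O(k) we get O(h).
Premise 4 is O(h → ~g); since O(h), deontic closure gives O(~g).
Premise 9 is O(~g → n); since O(~g), deontic closure gives O(n).
Premise 1, O(j → ~n), contraposes to O(n → ~j); with O(n) we get O(~j).
Premise 6 is O(~j → s); since O(~j), deontic closure gives O(s).
Premises 3, 7, 8, 10, 11 do not contribute to this derivation.
Thus O(s), which is F(~s): ~s is forbidden.

Forbidden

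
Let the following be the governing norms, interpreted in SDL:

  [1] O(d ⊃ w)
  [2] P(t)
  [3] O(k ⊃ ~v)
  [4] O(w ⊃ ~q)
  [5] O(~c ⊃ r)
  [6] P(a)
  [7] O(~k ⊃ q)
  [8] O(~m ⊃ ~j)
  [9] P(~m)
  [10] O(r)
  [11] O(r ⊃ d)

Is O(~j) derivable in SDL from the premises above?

Premise 8 is O(~m ⊃ ~j), but O(~m) is not derivable from the premises (the permission P(~m) asserts only ~O(m), not O(~m)), so it does not yield O(~j).
No other premise forces O(~j). An ideal world satisfying every premise can still have ~j false, so O(~j) is not derivable.

No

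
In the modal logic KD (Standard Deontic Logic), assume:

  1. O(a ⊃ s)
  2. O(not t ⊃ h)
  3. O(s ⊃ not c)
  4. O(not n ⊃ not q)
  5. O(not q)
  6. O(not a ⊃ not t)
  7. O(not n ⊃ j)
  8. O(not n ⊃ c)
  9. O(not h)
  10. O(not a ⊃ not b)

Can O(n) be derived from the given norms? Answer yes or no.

Premise 9 gives O(not h).
The contrapositive of premise 2 (O(not t ⊃ h)) is O(not h ⊃ t), and O(not h) is already established, so O(t).
Premise 6, O(not a ⊃ not t), contraposes to O(t ⊃ a); with O(t) we get O(a).
From O(a) and premise 1, O(a ⊃ s), we obtain O(s).
With premise 3, O(s ⊃ not c), the K-axiom yields O(not c).
Premise 8 is O(not n ⊃ c); contrapositively O(not c ⊃ n). Since O(not c) holds, K gives O(n).
Premises 4, 5, 7, 10 do not contribute to this derivation.
So O(n) follows.

Yes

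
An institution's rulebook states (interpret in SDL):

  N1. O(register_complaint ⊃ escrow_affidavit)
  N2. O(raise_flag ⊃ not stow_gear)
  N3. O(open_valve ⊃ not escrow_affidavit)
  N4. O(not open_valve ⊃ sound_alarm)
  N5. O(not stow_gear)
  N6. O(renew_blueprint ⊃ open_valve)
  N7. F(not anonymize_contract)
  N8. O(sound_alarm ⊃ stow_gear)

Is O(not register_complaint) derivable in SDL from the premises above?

Yes

From premise 5 we have O(not stow_gear).
Premise 8 is O(sound_alarm ⊃ stow_gear); contrapositively O(not stow_gear ⊃ not sound_alarm). Since O(not stow_gear) holds, K gives O(not sound_alarm).
The contrapositive of premise 4 (O(not open_valve ⊃ sound_alarm)) is O(not sound_alarm ⊃ open_valve), and O(not sound_alarm) is already established, so O(open_valve).
Applying K to premise 3 (O(open_valve ⊃ not escrow_affidavit)) and O(open_valve) yields O(not escrow_affidavit).
The contrapositive of premise 1 (O(register_complaint ⊃ escrow_affidavit)) is O(not escrow_affidavit ⊃ not register_complaint), and O(not escrow_affidavit) is already established, so O(not register_complaint).
Premises 2, 6, 7 do not contribute to this derivation.
So O(not register_complaint) follows.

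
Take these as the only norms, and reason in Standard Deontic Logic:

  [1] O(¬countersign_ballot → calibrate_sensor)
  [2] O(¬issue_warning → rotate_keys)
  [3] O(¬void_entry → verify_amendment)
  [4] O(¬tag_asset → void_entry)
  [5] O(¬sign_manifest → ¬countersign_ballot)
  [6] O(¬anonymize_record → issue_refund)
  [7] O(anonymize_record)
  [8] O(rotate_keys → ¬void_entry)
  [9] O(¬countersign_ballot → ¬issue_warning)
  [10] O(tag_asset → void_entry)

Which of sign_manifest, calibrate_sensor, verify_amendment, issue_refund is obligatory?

sign_manifest

By case analysis on tag_asset: premise 10 gives O(tag_asset → void_entry) and premise 4 gives O(¬tag_asset → void_entry), so O(void_entry) either way.
Premise 8, O(rotate_keys → ¬void_entry), contraposes to O(void_entry → ¬rotate_keys); with O(void_entry) we get O(¬rotate_keys).
Premise 2, O(¬issue_warning → rotate_keys), contraposes to O(¬rotate_keys → issue_warning); with O(¬rotate_keys) we get O(issue_warning).
Premise 9 is O(¬countersign_ballot → ¬issue_warning); contrapositively O(issue_warning → countersign_ballot). Since O(issue_warning) holds, K gives O(countersign_ballot).
Premise 5, O(¬sign_manifest → ¬countersign_ballot), contraposes to O(countersign_ballot → sign_manifest); with O(countersign_ballot) we get O(sign_manifest).
So O(sign_manifest) holds — sign_manifest is obligatory. None of the other listed options is made obligatory by any chain of premises.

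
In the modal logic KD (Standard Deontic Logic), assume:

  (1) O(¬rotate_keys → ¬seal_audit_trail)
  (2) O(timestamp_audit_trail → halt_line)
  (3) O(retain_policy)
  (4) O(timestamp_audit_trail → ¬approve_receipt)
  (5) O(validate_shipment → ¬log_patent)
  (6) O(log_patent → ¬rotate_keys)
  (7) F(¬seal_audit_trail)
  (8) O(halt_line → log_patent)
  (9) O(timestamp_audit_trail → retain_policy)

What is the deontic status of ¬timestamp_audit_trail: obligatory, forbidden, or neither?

Premise 7 is F(¬seal_audit_trail), i.e. O(seal_audit_trail).
Premise 1, O(¬rotate_keys → ¬seal_audit_trail), contraposes to O(seal_audit_trail → rotate_keys); with O(seal_audit_trail) we get O(rotate_keys).
Premise 6, O(log_patent → ¬rotate_keys), contraposes to O(rotate_keys → ¬log_patent); with O(rotate_keys) we get O(¬log_patent).
Premise 8, O(halt_line → log_patent), contraposes to O(¬log_patent → ¬halt_line); with O(¬log_patent) we get O(¬halt_line).
The contrapositive of premise 2 (O(timestamp_audit_trail → halt_line)) is O(¬halt_line → ¬timestamp_audit_trail), and O(¬halt_line) is already established, so O(¬timestamp_audit_trail).
Premises 3, 4, 5, 9 do not contribute to this derivation.
Hence ¬timestamp_audit_trail is obligatory.

Obligatory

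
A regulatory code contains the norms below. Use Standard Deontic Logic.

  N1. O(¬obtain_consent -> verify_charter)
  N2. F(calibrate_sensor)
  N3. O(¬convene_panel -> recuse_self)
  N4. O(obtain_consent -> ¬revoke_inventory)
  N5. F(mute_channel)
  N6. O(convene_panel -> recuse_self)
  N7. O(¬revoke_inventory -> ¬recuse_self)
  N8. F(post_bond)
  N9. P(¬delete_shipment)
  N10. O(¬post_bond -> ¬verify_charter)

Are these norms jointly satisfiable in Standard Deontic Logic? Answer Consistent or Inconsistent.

Premises 3 and 6 cover both cases: O(¬convene_panel -> recuse_self) and O(convene_panel -> recuse_self). Since ¬convene_panel ∨ convene_panel is a tautology, O(recuse_self) follows.
Premise 7, O(¬revoke_inventory -> ¬recuse_self), contraposes to O(recuse_self -> revoke_inventory); with O(recuse_self) we get O(revoke_inventory).
The contrapositive of premise 4 (O(obtain_consent -> ¬revoke_inventory)) is O(revoke_inventory -> ¬obtain_consent), and O(revoke_inventory) is already established, so O(¬obtain_consent).
Applying K to premise 1 (O(¬obtain_consent -> verify_charter)) and O(¬obtain_consent) yields O(verify_charter).
Premise 10 is O(¬post_bond -> ¬verify_charter); contrapositively O(verify_charter -> post_bond). Since O(verify_charter) holds, K gives O(post_bond).
However, F(post_bond) at premise 8 amounts to O(¬post_bond).
We now have both O(post_bond) and O(¬post_bond) — post_bond is simultaneously obligatory and forbidden, violating the D-axiom.

Inconsistent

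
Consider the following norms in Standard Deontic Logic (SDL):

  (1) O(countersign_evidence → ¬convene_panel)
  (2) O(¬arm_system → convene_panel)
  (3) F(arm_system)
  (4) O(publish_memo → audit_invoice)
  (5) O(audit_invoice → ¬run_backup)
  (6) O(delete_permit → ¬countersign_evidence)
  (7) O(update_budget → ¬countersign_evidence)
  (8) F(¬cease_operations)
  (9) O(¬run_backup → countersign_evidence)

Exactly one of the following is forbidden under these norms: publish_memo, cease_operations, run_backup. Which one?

publish_memo

Premise 3, F(arm_system), is equivalent to O(¬arm_system).
From O(¬arm_system) and premise 2, O(¬arm_system → convene_panel), we obtain O(convene_panel).
The contrapositive of premise 1 (O(countersign_evidence → ¬convene_panel)) is O(convene_panel → ¬countersign_evidence), and O(convene_panel) is already established, so O(¬countersign_evidence).
Premise 9, O(¬run_backup → countersign_evidence), contraposes to O(¬countersign_evidence → run_backup); with O(¬countersign_evidence) we get O(run_backup).
Premise 5, O(audit_invoice → ¬run_backup), contraposes to O(run_backup → ¬audit_invoice); with O(run_backup) we get O(¬audit_invoice).
The contrapositive of premise 4 (O(publish_memo → audit_invoice)) is O(¬audit_invoice → ¬publish_memo), and O(¬audit_invoice) is already established, so O(¬publish_memo).
So O(¬publish_memo) holds, i.e. publish_memo is forbidden. None of the other listed options is forbidden under the premises.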